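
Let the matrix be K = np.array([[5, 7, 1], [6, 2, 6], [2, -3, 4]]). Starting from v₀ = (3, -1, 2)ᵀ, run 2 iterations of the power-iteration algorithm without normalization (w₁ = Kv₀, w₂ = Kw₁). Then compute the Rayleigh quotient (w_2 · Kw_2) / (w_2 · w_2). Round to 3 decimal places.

w1 = Kv₀ = (5·3 + 7·(-1) + 1·2; 6·3 + 2·(-1) + 6·2; 2·3 + (-3)·(-1) + 4·2) = (10, 28, 17)
w2 = Kw1 = (5·10 + 7·28 + 1·17; 6·10 + 2·28 + 6·17; 2·10 + (-3)·28 + 4·17) = (263, 218, 4)
Kw2 = (2845, 2038, -112)
w2·Kw2 = 263·2845 + 218·2038 + 4·(-112) = 1192071; w2·w2 = 263·263 + 218·218 + 4·4 = 116709
λ ≈ 1192071/116709 = 10.214

λ ≈ 10.214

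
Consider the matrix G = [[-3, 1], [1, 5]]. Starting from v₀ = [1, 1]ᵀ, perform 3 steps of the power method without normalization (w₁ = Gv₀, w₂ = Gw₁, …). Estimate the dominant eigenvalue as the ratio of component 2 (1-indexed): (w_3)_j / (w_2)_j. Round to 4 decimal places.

w1 = Gv₀ = ((-3)·1 + 1·1; 1·1 + 5·1) = (-2, 6)
w2 = Gw1 = ((-3)·(-2) + 1·6; 1·(-2) + 5·6) = (12, 28)
w3 = Gw2 = (-8, 152)
Ratio at component: 152 / 28 = 5.4286

λ ≈ 5.4286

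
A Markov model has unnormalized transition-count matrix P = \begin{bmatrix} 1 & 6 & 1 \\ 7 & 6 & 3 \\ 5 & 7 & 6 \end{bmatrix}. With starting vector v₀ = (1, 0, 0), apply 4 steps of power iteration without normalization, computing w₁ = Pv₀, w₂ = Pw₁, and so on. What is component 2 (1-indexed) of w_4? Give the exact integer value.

13020

w1 = Pv₀ = (1·1 + 6·0 + 1·0; 7·1 + 6·0 + 3·0; 5·1 + 7·0 + 6·0) = (1, 7, 5)
w2 = Pw1 = (1·1 + 6·7 + 1·5; 7·1 + 6·7 + 3·5; 5·1 + 7·7 + 6·5) = (48, 64, 84)
w3 = Pw2 = (516, 972, 1192)
w4 = Pw3 = (7540, 13020, 16536)
The requested component of w4 is 13020.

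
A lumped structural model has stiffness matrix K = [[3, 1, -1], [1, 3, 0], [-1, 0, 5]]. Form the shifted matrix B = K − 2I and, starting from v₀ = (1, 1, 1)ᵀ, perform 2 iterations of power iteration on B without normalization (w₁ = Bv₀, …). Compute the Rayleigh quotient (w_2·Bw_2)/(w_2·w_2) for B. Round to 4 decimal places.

μ ≈ 2.3143

B = K − 2I has rows (1, 1, -1); (1, 1, 0); (-1, 0, 3)
w1 = Bv₀ = (1·1 + 1·1 + (-1)·1; 1·1 + 1·1 + 0·1; (-1)·1 + 0·1 + 3·1) = (1, 2, 2)
w2 = Bw1 = (1·1 + 1·2 + (-1)·2; 1·1 + 1·2 + 0·2; (-1)·1 + 0·2 + 3·2) = (1, 3, 5)
Bw2 = (-1, 4, 14)
w2·Bw2 = 81; w2·w2 = 35; μ ≈ 81/35 = 2.3143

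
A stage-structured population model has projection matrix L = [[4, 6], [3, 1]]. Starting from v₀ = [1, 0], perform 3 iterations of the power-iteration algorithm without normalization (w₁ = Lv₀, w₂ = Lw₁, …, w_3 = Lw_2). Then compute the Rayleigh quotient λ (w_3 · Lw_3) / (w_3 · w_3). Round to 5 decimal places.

7.04039

w1 = Lv₀ = (4, 3)
w2 = Lw1 = (34, 15)
w3 = Lw2 = (226, 117)
Lw3 = (1606, 795)
w3·Lw3 = 226·1606 + 117·795 = 455971; w3·w3 = 226·226 + 117·117 = 64765
λ ≈ 455971/64765 = 7.04039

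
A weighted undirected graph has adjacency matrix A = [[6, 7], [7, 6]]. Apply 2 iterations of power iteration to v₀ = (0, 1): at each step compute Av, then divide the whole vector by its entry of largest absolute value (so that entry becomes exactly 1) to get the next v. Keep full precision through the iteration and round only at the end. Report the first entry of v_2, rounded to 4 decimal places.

0.9882

Av0 = (7.00000, 6.00000); divide by 7.00000 → v1 = (1.00000, 0.85714)
Av1 = (12.00000, 12.14286); divide by 12.14286 → v2 = (0.98824, 1.00000)
Requested entry of v2: 84/85 = 0.9882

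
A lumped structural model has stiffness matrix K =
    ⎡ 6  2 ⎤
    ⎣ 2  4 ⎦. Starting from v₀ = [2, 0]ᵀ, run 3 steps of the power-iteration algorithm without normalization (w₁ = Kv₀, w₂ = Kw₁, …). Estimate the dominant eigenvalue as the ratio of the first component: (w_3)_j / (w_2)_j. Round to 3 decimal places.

λ ≈ 7.000

w1 = Kv₀ = (6·2 + 2·0; 2·2 + 4·0) = (12, 4)
w2 = Kw1 = (6·12 + 2·4; 2·12 + 4·4) = (80, 40)
w3 = Kw2 = (560, 320)
Ratio at component: 560 / 80 = 7.000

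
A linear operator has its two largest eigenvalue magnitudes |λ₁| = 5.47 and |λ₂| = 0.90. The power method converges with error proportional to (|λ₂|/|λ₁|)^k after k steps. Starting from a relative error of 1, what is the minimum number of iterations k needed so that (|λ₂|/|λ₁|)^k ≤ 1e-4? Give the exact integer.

6

|λ₂/λ₁| = 0.90/5.47 = 0.16453
Need k ≥ ln(1e-4) / ln(0.16453) = -9.2103 / -1.8046 ≈ 5.104
Smallest integer k satisfying the bound: 6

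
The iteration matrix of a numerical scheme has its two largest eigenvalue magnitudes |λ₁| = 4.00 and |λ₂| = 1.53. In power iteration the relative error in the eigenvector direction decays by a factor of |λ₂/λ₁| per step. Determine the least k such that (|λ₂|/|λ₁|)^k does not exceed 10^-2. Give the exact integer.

|λ₂/λ₁| = 1.53/4.00 = 0.38250
Need k ≥ ln(10^-2) / ln(0.38250) = -4.6052 / -0.9610 ≈ 4.792
Smallest integer k satisfying the bound: 5

5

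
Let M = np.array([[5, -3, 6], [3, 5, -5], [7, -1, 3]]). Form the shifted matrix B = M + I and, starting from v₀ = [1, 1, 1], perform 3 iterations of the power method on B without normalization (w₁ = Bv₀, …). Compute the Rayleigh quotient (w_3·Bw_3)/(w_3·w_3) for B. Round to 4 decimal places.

μ ≈ 11.9403

B = M + I has rows (6, -3, 6); (3, 6, -5); (7, -1, 4)
w1 = Bv₀ = (9, 4, 10)
w2 = Bw1 = (102, 1, 99)
w3 = Bw2 = (1203, -183, 1109)
Bw3 = (14421, -3034, 13040)
w3·Bw3 = 32365045; w3·w3 = 2710579; μ ≈ 32365045/2710579 = 11.9403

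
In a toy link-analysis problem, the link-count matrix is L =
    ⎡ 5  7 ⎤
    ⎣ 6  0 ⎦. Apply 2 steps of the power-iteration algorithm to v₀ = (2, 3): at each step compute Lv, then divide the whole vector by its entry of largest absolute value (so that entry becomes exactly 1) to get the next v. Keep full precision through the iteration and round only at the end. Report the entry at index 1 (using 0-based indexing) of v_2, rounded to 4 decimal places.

0.7782

Lv0 = (31.00000, 12.00000); divide by 31.00000 → v1 = (1.00000, 0.38710)
Lv1 = (7.70968, 6.00000); divide by 7.70968 → v2 = (1.00000, 0.77824)
Requested entry of v2: 186/239 = 0.7782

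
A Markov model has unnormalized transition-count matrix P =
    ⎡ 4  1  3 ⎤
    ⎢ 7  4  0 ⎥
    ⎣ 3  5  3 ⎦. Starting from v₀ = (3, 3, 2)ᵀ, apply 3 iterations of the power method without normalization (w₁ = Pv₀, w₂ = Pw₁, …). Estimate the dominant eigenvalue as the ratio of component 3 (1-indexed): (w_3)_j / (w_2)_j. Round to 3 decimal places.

w1 = Pv₀ = (4·3 + 1·3 + 3·2; 7·3 + 4·3 + 0·2; 3·3 + 5·3 + 3·2) = (21, 33, 30)
w2 = Pw1 = (4·21 + 1·33 + 3·30; 7·21 + 4·33 + 0·30; 3·21 + 5·33 + 3·30) = (207, 279, 318)
w3 = Pw2 = (2061, 2565, 2970)
Ratio at component: 2970 / 318 = 9.340

9.340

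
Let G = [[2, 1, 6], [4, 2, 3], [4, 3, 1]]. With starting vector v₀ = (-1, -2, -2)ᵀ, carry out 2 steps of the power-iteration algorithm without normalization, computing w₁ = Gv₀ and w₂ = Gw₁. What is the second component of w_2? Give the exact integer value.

w1 = Gv₀ = (2·(-1) + 1·(-2) + 6·(-2); 4·(-1) + 2·(-2) + 3·(-2); 4·(-1) + 3·(-2) + 1·(-2)) = (-16, -14, -12)
w2 = Gw1 = (2·(-16) + 1·(-14) + 6·(-12); 4·(-16) + 2·(-14) + 3·(-12); 4·(-16) + 3·(-14) + 1·(-12)) = (-118, -128, -118)
The requested component of w2 is -128.

-128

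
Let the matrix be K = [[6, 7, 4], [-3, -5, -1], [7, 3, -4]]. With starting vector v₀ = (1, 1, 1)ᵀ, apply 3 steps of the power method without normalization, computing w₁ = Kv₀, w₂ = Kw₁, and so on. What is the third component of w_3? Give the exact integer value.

133

w1 = Kv₀ = (6·1 + 7·1 + 4·1; (-3)·1 + (-5)·1 + (-1)·1; 7·1 + 3·1 + (-4)·1) = (17, -9, 6)
w2 = Kw1 = (6·17 + 7·(-9) + 4·6; (-3)·17 + (-5)·(-9) + (-1)·6; 7·17 + 3·(-9) + (-4)·6) = (63, -12, 68)
w3 = Kw2 = (566, -197, 133)
The requested component of w3 is 133.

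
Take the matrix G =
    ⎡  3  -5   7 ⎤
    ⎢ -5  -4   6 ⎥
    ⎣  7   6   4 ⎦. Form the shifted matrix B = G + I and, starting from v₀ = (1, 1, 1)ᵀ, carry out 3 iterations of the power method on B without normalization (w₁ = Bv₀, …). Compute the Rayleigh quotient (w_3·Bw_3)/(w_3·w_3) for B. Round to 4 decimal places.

9.1517

B = G + I has rows (4, -5, 7); (-5, -3, 6); (7, 6, 5)
w1 = Bv₀ = (4·1 + (-5)·1 + 7·1; (-5)·1 + (-3)·1 + 6·1; 7·1 + 6·1 + 5·1) = (6, -2, 18)
w2 = Bw1 = (4·6 + (-5)·(-2) + 7·18; (-5)·6 + (-3)·(-2) + 6·18; 7·6 + 6·(-2) + 5·18) = (160, 84, 120)
w3 = Bw2 = (1060, -332, 2224)
Bw3 = (21468, 9040, 16548)
w3·Bw3 = 56557552; w3·w3 = 6180000; μ ≈ 56557552/6180000 = 9.1517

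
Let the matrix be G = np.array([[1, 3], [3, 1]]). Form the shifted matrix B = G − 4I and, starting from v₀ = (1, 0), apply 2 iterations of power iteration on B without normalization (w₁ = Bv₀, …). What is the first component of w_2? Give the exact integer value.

B = G − 4I has rows (-3, 3); (3, -3)
w1 = Bv₀ = (-3, 3)
w2 = Bw1 = (18, -18)
Requested component of w2: 18

18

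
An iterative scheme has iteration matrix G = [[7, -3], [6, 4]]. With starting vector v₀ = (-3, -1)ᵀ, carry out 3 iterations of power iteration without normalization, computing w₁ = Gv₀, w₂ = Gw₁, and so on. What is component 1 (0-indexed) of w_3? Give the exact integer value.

w1 = Gv₀ = (-18, -22)
w2 = Gw1 = (-60, -196)
w3 = Gw2 = (168, -1144)
The requested component of w3 is -1144.

-1144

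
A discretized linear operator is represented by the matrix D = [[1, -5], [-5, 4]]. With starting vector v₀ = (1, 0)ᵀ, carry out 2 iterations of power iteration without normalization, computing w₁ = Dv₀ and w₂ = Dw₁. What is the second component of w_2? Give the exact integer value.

w1 = Dv₀ = (1, -5)
w2 = Dw1 = (26, -25)
The requested component of w2 is -25.

-25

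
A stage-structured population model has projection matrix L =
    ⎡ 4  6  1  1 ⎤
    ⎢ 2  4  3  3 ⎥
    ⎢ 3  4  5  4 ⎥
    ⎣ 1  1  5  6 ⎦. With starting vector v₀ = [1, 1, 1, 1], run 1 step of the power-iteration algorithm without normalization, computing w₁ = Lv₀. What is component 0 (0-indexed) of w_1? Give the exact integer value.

w1 = Lv₀ = (4·1 + 6·1 + 1·1 + 1·1; 2·1 + 4·1 + 3·1 + 3·1; 3·1 + 4·1 + 5·1 + 4·1; 1·1 + 1·1 + 5·1 + 6·1) = (12, 12, 16, 13)
The requested component of w1 is 12.

12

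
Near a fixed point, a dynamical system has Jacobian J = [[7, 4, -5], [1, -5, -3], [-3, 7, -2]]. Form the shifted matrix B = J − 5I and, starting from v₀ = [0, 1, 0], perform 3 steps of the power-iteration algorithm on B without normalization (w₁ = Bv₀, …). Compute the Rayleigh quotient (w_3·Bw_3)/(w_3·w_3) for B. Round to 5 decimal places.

B = J − 5I has rows (2, 4, -5); (1, -10, -3); (-3, 7, -7)
w1 = Bv₀ = (4, -10, 7)
w2 = Bw1 = (-67, 83, -131)
w3 = Bw2 = (853, -504, 1699)
Bw3 = (-8805, 796, -17980)
w3·Bw3 = -38459869; w3·w3 = 3868226; μ ≈ -38459869/3868226 = -9.94251

-9.94251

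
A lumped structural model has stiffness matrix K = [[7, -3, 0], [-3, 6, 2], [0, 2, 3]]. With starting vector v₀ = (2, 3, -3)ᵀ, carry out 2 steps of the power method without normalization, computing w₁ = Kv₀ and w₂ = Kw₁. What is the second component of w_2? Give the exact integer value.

15

w1 = Kv₀ = (5, 6, -3)
w2 = Kw1 = (17, 15, 3)
The requested component of w2 is 15.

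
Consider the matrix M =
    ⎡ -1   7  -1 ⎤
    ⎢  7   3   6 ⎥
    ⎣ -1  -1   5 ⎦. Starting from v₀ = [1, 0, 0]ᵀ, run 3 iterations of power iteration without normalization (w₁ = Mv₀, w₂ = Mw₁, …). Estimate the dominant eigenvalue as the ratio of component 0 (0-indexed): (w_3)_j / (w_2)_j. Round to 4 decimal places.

λ ≈ 0.3137

w1 = Mv₀ = (-1, 7, -1)
w2 = Mw1 = (51, 8, -11)
w3 = Mw2 = (16, 315, -114)
Ratio at component: 16 / 51 = 0.3137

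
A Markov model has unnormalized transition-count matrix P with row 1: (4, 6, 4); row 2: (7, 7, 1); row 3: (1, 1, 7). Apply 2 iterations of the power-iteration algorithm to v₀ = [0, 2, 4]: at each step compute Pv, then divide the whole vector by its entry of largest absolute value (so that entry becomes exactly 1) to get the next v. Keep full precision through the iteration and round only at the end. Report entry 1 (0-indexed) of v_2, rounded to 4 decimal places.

1.0000

Pv0 = (28.00000, 18.00000, 30.00000); divide by 30.00000 → v1 = (0.93333, 0.60000, 1.00000)
Pv1 = (11.33333, 11.73333, 8.53333); divide by 11.73333 → v2 = (0.96591, 1.00000, 0.72727)
Requested entry of v2: 352/352 = 1.0000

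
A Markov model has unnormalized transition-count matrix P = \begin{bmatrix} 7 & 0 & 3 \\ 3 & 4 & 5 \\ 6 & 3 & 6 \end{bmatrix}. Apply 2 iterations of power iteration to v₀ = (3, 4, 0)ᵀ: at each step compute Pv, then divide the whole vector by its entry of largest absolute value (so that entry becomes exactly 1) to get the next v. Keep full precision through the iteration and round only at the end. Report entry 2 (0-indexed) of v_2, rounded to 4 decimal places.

Pv0 = (21.00000, 25.00000, 30.00000); divide by 30.00000 → v1 = (0.70000, 0.83333, 1.00000)
Pv1 = (7.90000, 10.43333, 12.70000); divide by 12.70000 → v2 = (0.62205, 0.82152, 1.00000)
Requested entry of v2: 381/381 = 1.0000

1.0000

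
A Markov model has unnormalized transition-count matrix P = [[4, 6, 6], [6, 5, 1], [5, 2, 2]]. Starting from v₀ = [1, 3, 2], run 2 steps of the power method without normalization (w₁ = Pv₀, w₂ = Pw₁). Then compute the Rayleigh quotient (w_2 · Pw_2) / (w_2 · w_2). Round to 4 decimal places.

w1 = Pv₀ = (34, 23, 15)
w2 = Pw1 = (364, 334, 246)
Pw2 = (4936, 4100, 2980)
w2·Pw2 = 364·4936 + 334·4100 + 246·2980 = 3899184; w2·w2 = 364·364 + 334·334 + 246·246 = 304568
λ ≈ 3899184/304568 = 12.8023

12.8023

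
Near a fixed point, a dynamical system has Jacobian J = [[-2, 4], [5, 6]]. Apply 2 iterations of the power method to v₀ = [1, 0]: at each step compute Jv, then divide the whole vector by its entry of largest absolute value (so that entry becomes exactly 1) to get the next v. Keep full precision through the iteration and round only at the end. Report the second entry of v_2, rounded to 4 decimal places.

0.8333

Jv0 = (-2.00000, 5.00000); divide by 5.00000 → v1 = (-0.40000, 1.00000)
Jv1 = (4.80000, 4.00000); divide by 4.80000 → v2 = (1.00000, 0.83333)
Requested entry of v2: 20/24 = 0.8333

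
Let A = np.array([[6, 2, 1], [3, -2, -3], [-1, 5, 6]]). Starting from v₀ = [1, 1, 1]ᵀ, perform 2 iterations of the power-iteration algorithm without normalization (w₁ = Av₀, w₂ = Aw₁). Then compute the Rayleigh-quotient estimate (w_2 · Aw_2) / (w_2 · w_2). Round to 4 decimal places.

w1 = Av₀ = (6·1 + 2·1 + 1·1; 3·1 + (-2)·1 + (-3)·1; (-1)·1 + 5·1 + 6·1) = (9, -2, 10)
w2 = Aw1 = (6·9 + 2·(-2) + 1·10; 3·9 + (-2)·(-2) + (-3)·10; (-1)·9 + 5·(-2) + 6·10) = (60, 1, 41)
Aw2 = (403, 55, 191)
w2·Aw2 = 60·403 + 1·55 + 41·191 = 32066; w2·w2 = 60·60 + 1·1 + 41·41 = 5282
λ ≈ 32066/5282 = 6.0708

λ ≈ 6.0708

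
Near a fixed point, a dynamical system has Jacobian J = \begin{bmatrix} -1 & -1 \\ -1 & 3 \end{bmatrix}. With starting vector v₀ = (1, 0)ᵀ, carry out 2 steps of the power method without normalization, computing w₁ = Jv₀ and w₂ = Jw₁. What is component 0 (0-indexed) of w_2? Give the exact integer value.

2

w1 = Jv₀ = ((-1)·1 + (-1)·0; (-1)·1 + 3·0) = (-1, -1)
w2 = Jw1 = ((-1)·(-1) + (-1)·(-1); (-1)·(-1) + 3·(-1)) = (2, -2)
The requested component of w2 is 2.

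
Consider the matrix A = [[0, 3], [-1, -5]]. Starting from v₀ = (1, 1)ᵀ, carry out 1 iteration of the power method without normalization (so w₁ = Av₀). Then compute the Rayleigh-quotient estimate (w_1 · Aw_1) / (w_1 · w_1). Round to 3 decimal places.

-4.800

w1 = Av₀ = (0·1 + 3·1; (-1)·1 + (-5)·1) = (3, -6)
Aw1 = (-18, 27)
w1·Aw1 = 3·(-18) + (-6)·27 = -216; w1·w1 = 3·3 + (-6)·(-6) = 45
λ ≈ -216/45 = -4.800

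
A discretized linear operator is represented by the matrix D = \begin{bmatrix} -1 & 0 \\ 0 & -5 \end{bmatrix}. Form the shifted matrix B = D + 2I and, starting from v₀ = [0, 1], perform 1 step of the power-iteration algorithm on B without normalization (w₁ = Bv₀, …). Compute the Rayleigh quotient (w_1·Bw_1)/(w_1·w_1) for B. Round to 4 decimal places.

B = D + 2I has rows (1, 0); (0, -3)
w1 = Bv₀ = (1·0 + 0·1; 0·0 + (-3)·1) = (0, -3)
Bw1 = (0, 9)
w1·Bw1 = -27; w1·w1 = 9; μ ≈ -27/9 = -3.0000

μ ≈ -3.0000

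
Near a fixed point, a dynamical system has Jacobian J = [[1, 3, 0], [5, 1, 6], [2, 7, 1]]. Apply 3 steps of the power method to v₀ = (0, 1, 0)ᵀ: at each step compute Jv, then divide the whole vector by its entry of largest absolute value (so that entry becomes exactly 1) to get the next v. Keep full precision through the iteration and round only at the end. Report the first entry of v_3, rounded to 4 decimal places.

Jv0 = (3.00000, 1.00000, 7.00000); divide by 7.00000 → v1 = (0.42857, 0.14286, 1.00000)
Jv1 = (0.85714, 8.28571, 2.85714); divide by 8.28571 → v2 = (0.10345, 1.00000, 0.34483)
Jv2 = (3.10345, 3.58621, 7.55172); divide by 7.55172 → v3 = (0.41096, 0.47489, 1.00000)
Requested entry of v3: 180/438 = 0.4110

0.4110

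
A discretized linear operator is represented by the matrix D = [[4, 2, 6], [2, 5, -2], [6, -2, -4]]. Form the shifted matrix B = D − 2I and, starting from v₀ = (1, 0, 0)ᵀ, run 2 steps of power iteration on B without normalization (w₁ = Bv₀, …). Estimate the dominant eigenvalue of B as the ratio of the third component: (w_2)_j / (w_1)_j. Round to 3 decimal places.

μ ≈ -4.667

B = D − 2I has rows (2, 2, 6); (2, 3, -2); (6, -2, -6)
w1 = Bv₀ = (2·1 + 2·0 + 6·0; 2·1 + 3·0 + (-2)·0; 6·1 + (-2)·0 + (-6)·0) = (2, 2, 6)
w2 = Bw1 = (2·2 + 2·2 + 6·6; 2·2 + 3·2 + (-2)·6; 6·2 + (-2)·2 + (-6)·6) = (44, -2, -28)
Ratio: -28/6 = -4.667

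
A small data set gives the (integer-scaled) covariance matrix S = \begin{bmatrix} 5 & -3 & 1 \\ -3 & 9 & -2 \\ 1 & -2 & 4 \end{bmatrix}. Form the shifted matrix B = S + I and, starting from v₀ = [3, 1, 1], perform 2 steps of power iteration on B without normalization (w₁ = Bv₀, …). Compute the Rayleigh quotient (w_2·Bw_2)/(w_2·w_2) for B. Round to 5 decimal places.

B = S + I has rows (6, -3, 1); (-3, 10, -2); (1, -2, 5)
w1 = Bv₀ = (6·3 + (-3)·1 + 1·1; (-3)·3 + 10·1 + (-2)·1; 1·3 + (-2)·1 + 5·1) = (16, -1, 6)
w2 = Bw1 = (6·16 + (-3)·(-1) + 1·6; (-3)·16 + 10·(-1) + (-2)·6; 1·16 + (-2)·(-1) + 5·6) = (105, -70, 48)
Bw2 = (888, -1111, 485)
w2·Bw2 = 194290; w2·w2 = 18229; μ ≈ 194290/18229 = 10.65829

10.65829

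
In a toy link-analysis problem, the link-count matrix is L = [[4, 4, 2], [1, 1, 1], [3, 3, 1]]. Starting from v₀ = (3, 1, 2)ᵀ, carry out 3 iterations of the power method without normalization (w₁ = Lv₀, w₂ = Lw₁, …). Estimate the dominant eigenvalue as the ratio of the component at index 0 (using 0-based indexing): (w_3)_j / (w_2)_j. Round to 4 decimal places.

w1 = Lv₀ = (4·3 + 4·1 + 2·2; 1·3 + 1·1 + 1·2; 3·3 + 3·1 + 1·2) = (20, 6, 14)
w2 = Lw1 = (4·20 + 4·6 + 2·14; 1·20 + 1·6 + 1·14; 3·20 + 3·6 + 1·14) = (132, 40, 92)
w3 = Lw2 = (872, 264, 608)
Ratio at component: 872 / 132 = 6.6061

λ ≈ 6.6061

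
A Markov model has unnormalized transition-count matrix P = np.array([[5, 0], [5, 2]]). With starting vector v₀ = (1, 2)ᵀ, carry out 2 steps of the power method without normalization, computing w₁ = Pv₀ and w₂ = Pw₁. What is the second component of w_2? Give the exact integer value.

43

w1 = Pv₀ = (5·1 + 0·2; 5·1 + 2·2) = (5, 9)
w2 = Pw1 = (5·5 + 0·9; 5·5 + 2·9) = (25, 43)
The requested component of w2 is 43.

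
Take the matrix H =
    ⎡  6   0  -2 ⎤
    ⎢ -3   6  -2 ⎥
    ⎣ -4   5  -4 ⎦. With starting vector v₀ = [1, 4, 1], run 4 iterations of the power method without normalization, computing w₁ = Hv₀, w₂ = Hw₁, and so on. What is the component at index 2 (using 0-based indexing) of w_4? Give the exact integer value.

1214

w1 = Hv₀ = (6·1 + 0·4 + (-2)·1; (-3)·1 + 6·4 + (-2)·1; (-4)·1 + 5·4 + (-4)·1) = (4, 19, 12)
w2 = Hw1 = (6·4 + 0·19 + (-2)·12; (-3)·4 + 6·19 + (-2)·12; (-4)·4 + 5·19 + (-4)·12) = (0, 78, 31)
w3 = Hw2 = (-62, 406, 266)
w4 = Hw3 = (-904, 2090, 1214)
The requested component of w4 is 1214.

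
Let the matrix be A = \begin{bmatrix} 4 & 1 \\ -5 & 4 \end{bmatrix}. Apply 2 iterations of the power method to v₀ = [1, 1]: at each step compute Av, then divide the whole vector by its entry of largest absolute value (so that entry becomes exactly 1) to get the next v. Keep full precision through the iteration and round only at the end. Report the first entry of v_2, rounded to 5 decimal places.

Av0 = (5.000000, -1.000000); divide by 5.000000 → v1 = (1.000000, -0.200000)
Av1 = (3.800000, -5.800000); divide by -5.800000 → v2 = (-0.655172, 1.000000)
Requested entry of v2: 19/-29 = -0.65517

-0.65517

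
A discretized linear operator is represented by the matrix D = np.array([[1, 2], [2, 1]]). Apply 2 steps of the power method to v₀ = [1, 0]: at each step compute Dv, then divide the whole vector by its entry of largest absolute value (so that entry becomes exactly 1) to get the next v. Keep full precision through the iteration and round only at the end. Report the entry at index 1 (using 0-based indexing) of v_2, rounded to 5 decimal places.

0.80000

Dv0 = (1.000000, 2.000000); divide by 2.000000 → v1 = (0.500000, 1.000000)
Dv1 = (2.500000, 2.000000); divide by 2.500000 → v2 = (1.000000, 0.800000)
Requested entry of v2: 4/5 = 0.80000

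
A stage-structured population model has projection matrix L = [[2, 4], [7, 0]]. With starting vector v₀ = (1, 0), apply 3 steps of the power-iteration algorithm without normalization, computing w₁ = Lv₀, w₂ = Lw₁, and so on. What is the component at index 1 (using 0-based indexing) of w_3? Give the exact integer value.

w1 = Lv₀ = (2·1 + 4·0; 7·1 + 0·0) = (2, 7)
w2 = Lw1 = (2·2 + 4·7; 7·2 + 0·7) = (32, 14)
w3 = Lw2 = (120, 224)
The requested component of w3 is 224.

224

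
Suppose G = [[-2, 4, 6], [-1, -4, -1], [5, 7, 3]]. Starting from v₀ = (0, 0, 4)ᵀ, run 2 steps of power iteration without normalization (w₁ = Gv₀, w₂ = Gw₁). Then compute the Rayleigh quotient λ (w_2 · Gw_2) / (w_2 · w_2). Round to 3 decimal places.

w1 = Gv₀ = (24, -4, 12)
w2 = Gw1 = (8, -20, 128)
Gw2 = (672, -56, 284)
w2·Gw2 = 8·672 + (-20)·(-56) + 128·284 = 42848; w2·w2 = 8·8 + (-20)·(-20) + 128·128 = 16848
λ ≈ 42848/16848 = 2.543

λ ≈ 2.543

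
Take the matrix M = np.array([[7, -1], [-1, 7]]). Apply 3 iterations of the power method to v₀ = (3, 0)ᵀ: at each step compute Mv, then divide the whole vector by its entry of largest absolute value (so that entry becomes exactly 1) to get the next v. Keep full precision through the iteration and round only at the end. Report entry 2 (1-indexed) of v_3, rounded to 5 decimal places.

Mv0 = (21.000000, -3.000000); divide by 21.000000 → v1 = (1.000000, -0.142857)
Mv1 = (7.142857, -2.000000); divide by 7.142857 → v2 = (1.000000, -0.280000)
Mv2 = (7.280000, -2.960000); divide by 7.280000 → v3 = (1.000000, -0.406593)
Requested entry of v3: -444/1092 = -0.40659

-0.40659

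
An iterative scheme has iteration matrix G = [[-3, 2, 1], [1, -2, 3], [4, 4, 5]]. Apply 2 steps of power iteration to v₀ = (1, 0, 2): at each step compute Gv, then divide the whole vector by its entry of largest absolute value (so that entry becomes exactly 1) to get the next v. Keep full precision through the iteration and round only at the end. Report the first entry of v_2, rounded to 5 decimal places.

Gv0 = (-1.000000, 7.000000, 14.000000); divide by 14.000000 → v1 = (-0.071429, 0.500000, 1.000000)
Gv1 = (2.214286, 1.928571, 6.714286); divide by 6.714286 → v2 = (0.329787, 0.287234, 1.000000)
Requested entry of v2: 31/94 = 0.32979

0.32979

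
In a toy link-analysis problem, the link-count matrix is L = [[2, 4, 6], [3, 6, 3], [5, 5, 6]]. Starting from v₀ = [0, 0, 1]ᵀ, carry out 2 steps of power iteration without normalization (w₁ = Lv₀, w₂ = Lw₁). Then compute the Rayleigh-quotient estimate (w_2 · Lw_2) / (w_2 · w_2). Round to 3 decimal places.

w1 = Lv₀ = (2·0 + 4·0 + 6·1; 3·0 + 6·0 + 3·1; 5·0 + 5·0 + 6·1) = (6, 3, 6)
w2 = Lw1 = (2·6 + 4·3 + 6·6; 3·6 + 6·3 + 3·6; 5·6 + 5·3 + 6·6) = (60, 54, 81)
Lw2 = (822, 747, 1056)
w2·Lw2 = 60·822 + 54·747 + 81·1056 = 175194; w2·w2 = 60·60 + 54·54 + 81·81 = 13077
λ ≈ 175194/13077 = 13.397

13.397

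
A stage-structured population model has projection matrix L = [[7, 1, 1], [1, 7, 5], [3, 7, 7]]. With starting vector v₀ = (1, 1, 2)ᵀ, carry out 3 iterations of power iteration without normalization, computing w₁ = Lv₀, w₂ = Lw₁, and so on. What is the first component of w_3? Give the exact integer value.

1364

w1 = Lv₀ = (10, 18, 24)
w2 = Lw1 = (112, 256, 324)
w3 = Lw2 = (1364, 3524, 4396)
The requested component of w3 is 1364.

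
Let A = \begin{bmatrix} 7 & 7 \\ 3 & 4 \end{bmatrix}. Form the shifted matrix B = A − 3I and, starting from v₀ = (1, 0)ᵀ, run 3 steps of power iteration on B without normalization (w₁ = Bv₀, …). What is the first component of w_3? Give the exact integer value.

B = A − 3I has rows (4, 7); (3, 1)
w1 = Bv₀ = (4·1 + 7·0; 3·1 + 1·0) = (4, 3)
w2 = Bw1 = (4·4 + 7·3; 3·4 + 1·3) = (37, 15)
w3 = Bw2 = (253, 126)
Requested component of w3: 253

253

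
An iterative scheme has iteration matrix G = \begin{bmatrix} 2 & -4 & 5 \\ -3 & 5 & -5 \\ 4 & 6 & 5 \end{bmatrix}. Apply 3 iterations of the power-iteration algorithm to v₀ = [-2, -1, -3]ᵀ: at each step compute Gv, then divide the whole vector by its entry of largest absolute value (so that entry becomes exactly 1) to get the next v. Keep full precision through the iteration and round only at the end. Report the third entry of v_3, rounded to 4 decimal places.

Gv0 = (-15.00000, 16.00000, -29.00000); divide by -29.00000 → v1 = (0.51724, -0.55172, 1.00000)
Gv1 = (8.24138, -9.31034, 3.75862); divide by -9.31034 → v2 = (-0.88519, 1.00000, -0.40370)
Gv2 = (-7.78889, 9.67407, 0.44074); divide by 9.67407 → v3 = (-0.80513, 1.00000, 0.04556)
Requested entry of v3: 119/2612 = 0.0456

0.0456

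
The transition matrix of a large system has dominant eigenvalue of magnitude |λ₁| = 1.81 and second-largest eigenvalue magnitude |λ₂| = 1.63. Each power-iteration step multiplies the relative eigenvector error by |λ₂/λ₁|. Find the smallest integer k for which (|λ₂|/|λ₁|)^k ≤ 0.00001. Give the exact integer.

110

|λ₂/λ₁| = 1.63/1.81 = 0.90055
Need k ≥ ln(0.00001) / ln(0.90055) = -11.5129 / -0.1047 ≈ 109.912
Smallest integer k satisfying the bound: 110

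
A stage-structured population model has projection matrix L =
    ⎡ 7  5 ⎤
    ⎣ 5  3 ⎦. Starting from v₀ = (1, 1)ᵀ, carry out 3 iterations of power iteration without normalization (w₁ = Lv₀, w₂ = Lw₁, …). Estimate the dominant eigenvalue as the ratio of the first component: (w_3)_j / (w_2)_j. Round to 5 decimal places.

w1 = Lv₀ = (7·1 + 5·1; 5·1 + 3·1) = (12, 8)
w2 = Lw1 = (7·12 + 5·8; 5·12 + 3·8) = (124, 84)
w3 = Lw2 = (1288, 872)
Ratio at component: 1288 / 124 = 10.38710

10.38710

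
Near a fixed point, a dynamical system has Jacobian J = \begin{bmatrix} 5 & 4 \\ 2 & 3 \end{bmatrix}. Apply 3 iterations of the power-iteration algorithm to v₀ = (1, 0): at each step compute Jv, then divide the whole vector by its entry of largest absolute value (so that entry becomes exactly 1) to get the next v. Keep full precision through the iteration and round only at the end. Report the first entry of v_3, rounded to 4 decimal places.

1.0000

Jv0 = (5.00000, 2.00000); divide by 5.00000 → v1 = (1.00000, 0.40000)
Jv1 = (6.60000, 3.20000); divide by 6.60000 → v2 = (1.00000, 0.48485)
Jv2 = (6.93939, 3.45455); divide by 6.93939 → v3 = (1.00000, 0.49782)
Requested entry of v3: 229/229 = 1.0000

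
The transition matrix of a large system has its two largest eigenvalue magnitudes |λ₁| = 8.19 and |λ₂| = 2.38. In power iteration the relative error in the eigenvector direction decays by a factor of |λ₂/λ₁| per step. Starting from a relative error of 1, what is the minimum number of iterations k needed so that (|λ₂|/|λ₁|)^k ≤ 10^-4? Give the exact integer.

|λ₂/λ₁| = 2.38/8.19 = 0.29060
Need k ≥ ln(10^-4) / ln(0.29060) = -9.2103 / -1.2358 ≈ 7.453
Smallest integer k satisfying the bound: 8

8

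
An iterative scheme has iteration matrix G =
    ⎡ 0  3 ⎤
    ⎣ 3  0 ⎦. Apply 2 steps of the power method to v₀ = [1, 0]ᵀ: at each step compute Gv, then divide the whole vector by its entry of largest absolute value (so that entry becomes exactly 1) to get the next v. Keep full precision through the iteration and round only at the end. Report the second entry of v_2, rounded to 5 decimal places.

Gv0 = (0.000000, 3.000000); divide by 3.000000 → v1 = (0.000000, 1.000000)
Gv1 = (3.000000, 0.000000); divide by 3.000000 → v2 = (1.000000, 0.000000)
Requested entry of v2: 0/9 = 0.00000

0.00000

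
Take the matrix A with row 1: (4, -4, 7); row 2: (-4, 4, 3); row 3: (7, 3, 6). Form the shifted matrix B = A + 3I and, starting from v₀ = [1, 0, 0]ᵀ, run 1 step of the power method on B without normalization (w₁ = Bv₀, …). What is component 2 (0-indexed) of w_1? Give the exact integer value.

B = A + 3I has rows (7, -4, 7); (-4, 7, 3); (7, 3, 9)
w1 = Bv₀ = (7·1 + (-4)·0 + 7·0; (-4)·1 + 7·0 + 3·0; 7·1 + 3·0 + 9·0) = (7, -4, 7)
Requested component of w1: 7

7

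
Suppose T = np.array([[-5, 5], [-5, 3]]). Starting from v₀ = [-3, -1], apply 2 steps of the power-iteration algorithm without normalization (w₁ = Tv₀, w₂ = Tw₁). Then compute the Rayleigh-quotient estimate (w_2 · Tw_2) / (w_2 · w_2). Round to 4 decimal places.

0.2973

w1 = Tv₀ = ((-5)·(-3) + 5·(-1); (-5)·(-3) + 3·(-1)) = (10, 12)
w2 = Tw1 = ((-5)·10 + 5·12; (-5)·10 + 3·12) = (10, -14)
Tw2 = (-120, -92)
w2·Tw2 = 10·(-120) + (-14)·(-92) = 88; w2·w2 = 10·10 + (-14)·(-14) = 296
λ ≈ 88/296 = 0.2973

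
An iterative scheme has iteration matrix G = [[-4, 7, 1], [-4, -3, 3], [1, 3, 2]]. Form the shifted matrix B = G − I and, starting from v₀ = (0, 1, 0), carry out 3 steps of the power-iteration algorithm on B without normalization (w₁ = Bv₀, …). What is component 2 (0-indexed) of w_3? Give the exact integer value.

B = G − I has rows (-5, 7, 1); (-4, -4, 3); (1, 3, 1)
w1 = Bv₀ = (7, -4, 3)
w2 = Bw1 = (-60, -3, -2)
w3 = Bw2 = (277, 246, -71)
Requested component of w3: -71

-71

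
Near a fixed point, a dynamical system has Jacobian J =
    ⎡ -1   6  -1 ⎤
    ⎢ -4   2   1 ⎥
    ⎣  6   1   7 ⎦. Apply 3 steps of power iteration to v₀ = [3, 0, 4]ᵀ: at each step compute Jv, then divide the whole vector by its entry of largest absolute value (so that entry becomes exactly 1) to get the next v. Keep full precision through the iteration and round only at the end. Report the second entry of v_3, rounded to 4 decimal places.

0.5111

Jv0 = (-7.00000, -8.00000, 46.00000); divide by 46.00000 → v1 = (-0.15217, -0.17391, 1.00000)
Jv1 = (-1.89130, 1.26087, 5.91304); divide by 5.91304 → v2 = (-0.31985, 0.21324, 1.00000)
Jv2 = (0.59926, 2.70588, 5.29412); divide by 5.29412 → v3 = (0.11319, 0.51111, 1.00000)
Requested entry of v3: 736/1440 = 0.5111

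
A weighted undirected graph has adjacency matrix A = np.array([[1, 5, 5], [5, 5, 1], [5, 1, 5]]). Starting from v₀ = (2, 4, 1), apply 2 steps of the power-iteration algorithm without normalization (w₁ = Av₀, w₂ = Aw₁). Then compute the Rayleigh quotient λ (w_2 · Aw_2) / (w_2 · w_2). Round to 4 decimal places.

w1 = Av₀ = (1·2 + 5·4 + 5·1; 5·2 + 5·4 + 1·1; 5·2 + 1·4 + 5·1) = (27, 31, 19)
w2 = Aw1 = (1·27 + 5·31 + 5·19; 5·27 + 5·31 + 1·19; 5·27 + 1·31 + 5·19) = (277, 309, 261)
Aw2 = (3127, 3191, 2999)
w2·Aw2 = 277·3127 + 309·3191 + 261·2999 = 2634937; w2·w2 = 277·277 + 309·309 + 261·261 = 240331
λ ≈ 2634937/240331 = 10.9638

λ ≈ 10.9638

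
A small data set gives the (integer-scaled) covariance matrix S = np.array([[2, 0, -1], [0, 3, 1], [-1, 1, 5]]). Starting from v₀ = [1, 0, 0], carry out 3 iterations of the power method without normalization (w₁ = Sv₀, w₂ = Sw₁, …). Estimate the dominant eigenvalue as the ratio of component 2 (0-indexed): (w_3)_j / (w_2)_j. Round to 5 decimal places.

w1 = Sv₀ = (2, 0, -1)
w2 = Sw1 = (5, -1, -7)
w3 = Sw2 = (17, -10, -41)
Ratio at component: -41 / -7 = 5.85714

λ ≈ 5.85714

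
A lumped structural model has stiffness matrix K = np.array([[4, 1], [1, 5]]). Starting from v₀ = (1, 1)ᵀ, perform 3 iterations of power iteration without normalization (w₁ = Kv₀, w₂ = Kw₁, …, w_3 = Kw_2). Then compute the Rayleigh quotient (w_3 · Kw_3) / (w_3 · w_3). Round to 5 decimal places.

5.61212

w1 = Kv₀ = (4·1 + 1·1; 1·1 + 5·1) = (5, 6)
w2 = Kw1 = (4·5 + 1·6; 1·5 + 5·6) = (26, 35)
w3 = Kw2 = (139, 201)
Kw3 = (757, 1144)
w3·Kw3 = 139·757 + 201·1144 = 335167; w3·w3 = 139·139 + 201·201 = 59722
λ ≈ 335167/59722 = 5.61212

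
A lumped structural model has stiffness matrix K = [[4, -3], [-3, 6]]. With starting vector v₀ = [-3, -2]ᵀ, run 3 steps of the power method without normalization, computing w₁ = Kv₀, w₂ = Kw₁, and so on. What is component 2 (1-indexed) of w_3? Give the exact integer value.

w1 = Kv₀ = (4·(-3) + (-3)·(-2); (-3)·(-3) + 6·(-2)) = (-6, -3)
w2 = Kw1 = (4·(-6) + (-3)·(-3); (-3)·(-6) + 6·(-3)) = (-15, 0)
w3 = Kw2 = (-60, 45)
The requested component of w3 is 45.

45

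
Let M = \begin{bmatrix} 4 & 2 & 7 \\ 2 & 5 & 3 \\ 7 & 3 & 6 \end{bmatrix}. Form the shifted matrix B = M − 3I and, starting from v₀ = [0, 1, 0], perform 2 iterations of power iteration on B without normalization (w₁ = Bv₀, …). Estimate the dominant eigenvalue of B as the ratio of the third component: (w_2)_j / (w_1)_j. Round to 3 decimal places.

9.667

B = M − 3I has rows (1, 2, 7); (2, 2, 3); (7, 3, 3)
w1 = Bv₀ = (2, 2, 3)
w2 = Bw1 = (27, 17, 29)
Ratio: 29/3 = 9.667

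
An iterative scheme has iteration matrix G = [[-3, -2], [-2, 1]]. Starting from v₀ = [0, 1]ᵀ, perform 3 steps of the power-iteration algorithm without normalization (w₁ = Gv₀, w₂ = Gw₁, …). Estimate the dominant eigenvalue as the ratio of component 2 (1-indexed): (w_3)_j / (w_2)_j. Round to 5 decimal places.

-0.60000

w1 = Gv₀ = ((-3)·0 + (-2)·1; (-2)·0 + 1·1) = (-2, 1)
w2 = Gw1 = ((-3)·(-2) + (-2)·1; (-2)·(-2) + 1·1) = (4, 5)
w3 = Gw2 = (-22, -3)
Ratio at component: -3 / 5 = -0.60000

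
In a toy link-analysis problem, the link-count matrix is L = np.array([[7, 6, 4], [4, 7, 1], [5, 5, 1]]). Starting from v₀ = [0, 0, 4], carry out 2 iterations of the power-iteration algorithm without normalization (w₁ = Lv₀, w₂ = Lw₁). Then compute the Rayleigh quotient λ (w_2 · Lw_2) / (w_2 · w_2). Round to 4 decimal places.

w1 = Lv₀ = (16, 4, 4)
w2 = Lw1 = (152, 96, 104)
Lw2 = (2056, 1384, 1344)
w2·Lw2 = 152·2056 + 96·1384 + 104·1344 = 585152; w2·w2 = 152·152 + 96·96 + 104·104 = 43136
λ ≈ 585152/43136 = 13.5653

13.5653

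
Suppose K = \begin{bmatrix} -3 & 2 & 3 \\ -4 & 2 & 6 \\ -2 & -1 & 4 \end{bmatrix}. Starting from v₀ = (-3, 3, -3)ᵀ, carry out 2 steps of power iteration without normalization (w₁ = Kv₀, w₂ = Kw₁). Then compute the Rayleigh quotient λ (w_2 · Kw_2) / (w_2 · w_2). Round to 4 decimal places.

w1 = Kv₀ = (6, 0, -9)
w2 = Kw1 = (-45, -78, -48)
Kw2 = (-165, -264, -24)
w2·Kw2 = (-45)·(-165) + (-78)·(-264) + (-48)·(-24) = 29169; w2·w2 = (-45)·(-45) + (-78)·(-78) + (-48)·(-48) = 10413
λ ≈ 29169/10413 = 2.8012

λ ≈ 2.8012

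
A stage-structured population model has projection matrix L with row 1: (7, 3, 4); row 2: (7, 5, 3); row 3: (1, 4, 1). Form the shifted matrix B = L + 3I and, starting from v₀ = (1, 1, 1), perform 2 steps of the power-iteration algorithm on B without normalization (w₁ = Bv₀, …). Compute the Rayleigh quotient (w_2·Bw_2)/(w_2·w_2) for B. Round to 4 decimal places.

μ ≈ 15.4284

B = L + 3I has rows (10, 3, 4); (7, 8, 3); (1, 4, 4)
w1 = Bv₀ = (17, 18, 9)
w2 = Bw1 = (260, 290, 125)
Bw2 = (3970, 4515, 1920)
w2·Bw2 = 2581550; w2·w2 = 167325; μ ≈ 2581550/167325 = 15.4284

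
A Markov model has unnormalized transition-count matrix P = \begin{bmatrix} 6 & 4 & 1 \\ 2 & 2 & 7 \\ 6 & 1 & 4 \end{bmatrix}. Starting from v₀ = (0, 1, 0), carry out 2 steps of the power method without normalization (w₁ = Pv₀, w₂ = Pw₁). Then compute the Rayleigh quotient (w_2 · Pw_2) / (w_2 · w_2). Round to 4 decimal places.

w1 = Pv₀ = (6·0 + 4·1 + 1·0; 2·0 + 2·1 + 7·0; 6·0 + 1·1 + 4·0) = (4, 2, 1)
w2 = Pw1 = (6·4 + 4·2 + 1·1; 2·4 + 2·2 + 7·1; 6·4 + 1·2 + 4·1) = (33, 19, 30)
Pw2 = (304, 314, 337)
w2·Pw2 = 33·304 + 19·314 + 30·337 = 26108; w2·w2 = 33·33 + 19·19 + 30·30 = 2350
λ ≈ 26108/2350 = 11.1098

11.1098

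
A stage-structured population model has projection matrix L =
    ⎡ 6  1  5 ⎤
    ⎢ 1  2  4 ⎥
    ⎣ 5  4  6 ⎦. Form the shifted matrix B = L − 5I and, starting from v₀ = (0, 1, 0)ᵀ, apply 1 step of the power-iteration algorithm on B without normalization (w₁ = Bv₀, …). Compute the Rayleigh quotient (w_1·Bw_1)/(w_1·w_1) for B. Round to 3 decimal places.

-2.769

B = L − 5I has rows (1, 1, 5); (1, -3, 4); (5, 4, 1)
w1 = Bv₀ = (1·0 + 1·1 + 5·0; 1·0 + (-3)·1 + 4·0; 5·0 + 4·1 + 1·0) = (1, -3, 4)
Bw1 = (18, 26, -3)
w1·Bw1 = -72; w1·w1 = 26; μ ≈ -72/26 = -2.769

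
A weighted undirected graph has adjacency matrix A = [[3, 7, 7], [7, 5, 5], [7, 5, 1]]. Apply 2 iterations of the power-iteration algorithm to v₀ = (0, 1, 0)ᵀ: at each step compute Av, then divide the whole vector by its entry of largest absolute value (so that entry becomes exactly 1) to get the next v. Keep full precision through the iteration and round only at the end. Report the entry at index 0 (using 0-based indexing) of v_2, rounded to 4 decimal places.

0.9192

Av0 = (7.00000, 5.00000, 5.00000); divide by 7.00000 → v1 = (1.00000, 0.71429, 0.71429)
Av1 = (13.00000, 14.14286, 11.28571); divide by 14.14286 → v2 = (0.91919, 1.00000, 0.79798)
Requested entry of v2: 91/99 = 0.9192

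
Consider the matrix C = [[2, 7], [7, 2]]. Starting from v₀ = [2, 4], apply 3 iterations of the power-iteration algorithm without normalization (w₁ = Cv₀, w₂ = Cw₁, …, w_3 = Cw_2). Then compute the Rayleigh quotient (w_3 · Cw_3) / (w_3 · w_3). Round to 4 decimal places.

w1 = Cv₀ = (2·2 + 7·4; 7·2 + 2·4) = (32, 22)
w2 = Cw1 = (2·32 + 7·22; 7·32 + 2·22) = (218, 268)
w3 = Cw2 = (2312, 2062)
Cw3 = (19058, 20308)
w3·Cw3 = 2312·19058 + 2062·20308 = 85937192; w3·w3 = 2312·2312 + 2062·2062 = 9597188
λ ≈ 85937192/9597188 = 8.9544

8.9544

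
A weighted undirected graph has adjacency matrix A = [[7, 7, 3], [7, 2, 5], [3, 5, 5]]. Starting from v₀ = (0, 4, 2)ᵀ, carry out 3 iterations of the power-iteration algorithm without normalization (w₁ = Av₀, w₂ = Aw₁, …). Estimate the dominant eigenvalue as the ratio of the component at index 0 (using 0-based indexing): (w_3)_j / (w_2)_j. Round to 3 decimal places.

15.797

w1 = Av₀ = (7·0 + 7·4 + 3·2; 7·0 + 2·4 + 5·2; 3·0 + 5·4 + 5·2) = (34, 18, 30)
w2 = Aw1 = (7·34 + 7·18 + 3·30; 7·34 + 2·18 + 5·30; 3·34 + 5·18 + 5·30) = (454, 424, 342)
w3 = Aw2 = (7172, 5736, 5192)
Ratio at component: 7172 / 454 = 15.797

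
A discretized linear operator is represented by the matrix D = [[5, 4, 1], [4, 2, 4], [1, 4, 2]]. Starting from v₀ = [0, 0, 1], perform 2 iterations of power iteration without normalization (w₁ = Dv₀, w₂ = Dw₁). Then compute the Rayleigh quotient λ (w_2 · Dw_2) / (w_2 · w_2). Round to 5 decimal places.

λ ≈ 9.00219

w1 = Dv₀ = (5·0 + 4·0 + 1·1; 4·0 + 2·0 + 4·1; 1·0 + 4·0 + 2·1) = (1, 4, 2)
w2 = Dw1 = (5·1 + 4·4 + 1·2; 4·1 + 2·4 + 4·2; 1·1 + 4·4 + 2·2) = (23, 20, 21)
Dw2 = (216, 216, 145)
w2·Dw2 = 23·216 + 20·216 + 21·145 = 12333; w2·w2 = 23·23 + 20·20 + 21·21 = 1370
λ ≈ 12333/1370 = 9.00219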